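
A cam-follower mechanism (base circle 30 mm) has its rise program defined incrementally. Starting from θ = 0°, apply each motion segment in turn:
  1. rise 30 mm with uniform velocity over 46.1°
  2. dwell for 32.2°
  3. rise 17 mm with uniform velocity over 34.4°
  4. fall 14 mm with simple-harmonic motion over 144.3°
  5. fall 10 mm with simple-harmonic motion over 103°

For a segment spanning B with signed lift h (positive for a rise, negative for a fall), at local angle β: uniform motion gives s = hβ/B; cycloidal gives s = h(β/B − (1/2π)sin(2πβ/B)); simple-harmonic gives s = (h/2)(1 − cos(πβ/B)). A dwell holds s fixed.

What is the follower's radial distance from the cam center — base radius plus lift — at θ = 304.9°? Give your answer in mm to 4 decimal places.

seg 1 [0°–46.1°] uniform, h=30: full span → s += 30 → s = 30.0000
seg 2 [46.1°–78.3°] dwell: s stays 30.0000
seg 3 [78.3°–112.7°] uniform, h=17: full span → s += 17 → s = 47.0000
seg 4 [112.7°–257°] simple-harmonic, h=-14: full span → s += -14 → s = 33.0000
seg 5 [257°–360°] simple-harmonic, h=-10: θ=304.9° here. β=47.9, B=103. -10/2·(1 − cos(π·0.4650)) = -4.4521 → s = 28.5479
radial distance = base radius + s = 30 + 28.5479 = 58.5479

58.5479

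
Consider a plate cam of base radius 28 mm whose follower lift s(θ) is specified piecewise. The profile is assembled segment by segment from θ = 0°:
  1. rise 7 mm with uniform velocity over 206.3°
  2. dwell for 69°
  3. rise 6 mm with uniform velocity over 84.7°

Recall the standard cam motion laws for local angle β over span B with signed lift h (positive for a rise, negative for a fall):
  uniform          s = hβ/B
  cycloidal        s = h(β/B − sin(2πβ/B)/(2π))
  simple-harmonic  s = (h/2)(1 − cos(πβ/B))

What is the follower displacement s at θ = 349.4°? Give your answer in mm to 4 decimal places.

seg 1 [0°–206.3°] uniform, h=7: full span → s += 7 → s = 7.0000
seg 2 [206.3°–275.3°] dwell: s stays 7.0000
seg 3 [275.3°–360°] uniform, h=6: θ=349.4° here. β=74.1, B=84.7. 6·74.1/84.7 = 5.2491 → s = 12.2491

12.2491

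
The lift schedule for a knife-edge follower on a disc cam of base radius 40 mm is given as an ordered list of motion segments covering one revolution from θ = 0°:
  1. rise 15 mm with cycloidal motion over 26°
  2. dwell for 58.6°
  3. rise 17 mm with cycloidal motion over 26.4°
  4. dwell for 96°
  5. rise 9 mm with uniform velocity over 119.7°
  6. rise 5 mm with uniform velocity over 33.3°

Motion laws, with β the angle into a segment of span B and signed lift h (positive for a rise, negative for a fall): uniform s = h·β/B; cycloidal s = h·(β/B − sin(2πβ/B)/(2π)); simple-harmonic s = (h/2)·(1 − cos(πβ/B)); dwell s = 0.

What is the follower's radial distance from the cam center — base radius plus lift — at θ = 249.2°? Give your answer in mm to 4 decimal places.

seg 1 [0°–26°] cycloidal, h=15: full span → s += 15 → s = 15.0000
seg 2 [26°–84.6°] dwell: s stays 15.0000
seg 3 [84.6°–111°] cycloidal, h=17: full span → s += 17 → s = 32.0000
seg 4 [111°–207°] dwell: s stays 32.0000
seg 5 [207°–326.7°] uniform, h=9: θ=249.2° here. β=42.2, B=119.7. 9·42.2/119.7 = 3.1729 → s = 35.1729
radial distance = base radius + s = 40 + 35.1729 = 75.1729

75.1729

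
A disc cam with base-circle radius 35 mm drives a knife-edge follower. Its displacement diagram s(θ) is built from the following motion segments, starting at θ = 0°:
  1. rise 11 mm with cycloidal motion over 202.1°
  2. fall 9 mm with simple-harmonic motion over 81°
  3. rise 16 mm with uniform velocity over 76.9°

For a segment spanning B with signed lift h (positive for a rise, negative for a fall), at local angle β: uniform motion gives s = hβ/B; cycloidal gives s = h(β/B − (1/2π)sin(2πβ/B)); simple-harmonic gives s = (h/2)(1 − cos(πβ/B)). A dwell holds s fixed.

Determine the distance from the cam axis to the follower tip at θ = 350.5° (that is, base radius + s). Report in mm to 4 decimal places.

seg 1 [0°–202.1°] cycloidal, h=11: full span → s += 11 → s = 11.0000
seg 2 [202.1°–283.1°] simple-harmonic, h=-9: full span → s += -9 → s = 2.0000
seg 3 [283.1°–360°] uniform, h=16: θ=350.5° here. β=67.4, B=76.9. 16·67.4/76.9 = 14.0234 → s = 16.0234
radial distance = base radius + s = 35 + 16.0234 = 51.0234

51.0234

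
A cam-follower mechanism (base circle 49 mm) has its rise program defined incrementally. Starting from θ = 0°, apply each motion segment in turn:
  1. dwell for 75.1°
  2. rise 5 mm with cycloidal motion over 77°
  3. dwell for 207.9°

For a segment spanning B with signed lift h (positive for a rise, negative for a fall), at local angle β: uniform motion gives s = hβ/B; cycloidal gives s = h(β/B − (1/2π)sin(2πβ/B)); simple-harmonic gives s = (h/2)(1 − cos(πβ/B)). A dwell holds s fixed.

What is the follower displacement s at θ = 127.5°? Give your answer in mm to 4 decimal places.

seg 1 [0°–75.1°] dwell: s stays 0.0000
seg 2 [75.1°–152.1°] cycloidal, h=5: θ=127.5° here. β=52.4, B=77. 5·(0.6805 − sin(2π·0.6805)/(2π)) = 4.1237 → s = 4.1237

4.1237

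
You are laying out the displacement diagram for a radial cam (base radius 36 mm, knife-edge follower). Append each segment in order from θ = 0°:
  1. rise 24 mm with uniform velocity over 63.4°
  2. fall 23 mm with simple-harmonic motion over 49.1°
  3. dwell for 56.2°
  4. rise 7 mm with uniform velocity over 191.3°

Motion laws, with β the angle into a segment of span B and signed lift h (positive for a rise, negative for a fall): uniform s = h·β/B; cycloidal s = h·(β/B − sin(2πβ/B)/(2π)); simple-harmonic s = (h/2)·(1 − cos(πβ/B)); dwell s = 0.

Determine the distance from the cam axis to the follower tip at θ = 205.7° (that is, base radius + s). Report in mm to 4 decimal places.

seg 1 [0°–63.4°] uniform, h=24: full span → s += 24 → s = 24.0000
seg 2 [63.4°–112.5°] simple-harmonic, h=-23: full span → s += -23 → s = 1.0000
seg 3 [112.5°–168.7°] dwell: s stays 1.0000
seg 4 [168.7°–360°] uniform, h=7: θ=205.7° here. β=37, B=191.3. 7·37/191.3 = 1.3539 → s = 2.3539
radial distance = base radius + s = 36 + 2.3539 = 38.3539

38.3539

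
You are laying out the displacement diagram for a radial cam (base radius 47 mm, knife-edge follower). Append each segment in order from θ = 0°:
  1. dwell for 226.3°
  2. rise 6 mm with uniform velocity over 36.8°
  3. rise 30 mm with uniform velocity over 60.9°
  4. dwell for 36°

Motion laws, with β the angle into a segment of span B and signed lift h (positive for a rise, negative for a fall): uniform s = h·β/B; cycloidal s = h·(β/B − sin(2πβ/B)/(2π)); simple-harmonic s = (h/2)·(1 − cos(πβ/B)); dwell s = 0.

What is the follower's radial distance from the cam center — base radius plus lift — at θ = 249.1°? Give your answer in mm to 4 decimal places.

seg 1 [0°–226.3°] dwell: s stays 0.0000
seg 2 [226.3°–263.1°] uniform, h=6: θ=249.1° here. β=22.8, B=36.8. 6·22.8/36.8 = 3.7174 → s = 3.7174
radial distance = base radius + s = 47 + 3.7174 = 50.7174

50.7174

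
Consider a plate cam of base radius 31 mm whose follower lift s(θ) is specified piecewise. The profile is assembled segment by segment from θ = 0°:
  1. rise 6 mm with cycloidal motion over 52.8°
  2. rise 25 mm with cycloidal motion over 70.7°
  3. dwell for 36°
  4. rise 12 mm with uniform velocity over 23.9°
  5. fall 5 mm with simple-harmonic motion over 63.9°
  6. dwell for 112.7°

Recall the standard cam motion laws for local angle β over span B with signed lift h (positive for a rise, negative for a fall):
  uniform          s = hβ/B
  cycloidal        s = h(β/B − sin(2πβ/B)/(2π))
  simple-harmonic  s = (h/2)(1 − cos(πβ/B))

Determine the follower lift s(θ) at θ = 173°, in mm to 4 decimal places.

seg 1 [0°–52.8°] cycloidal, h=6: full span → s += 6 → s = 6.0000
seg 2 [52.8°–123.5°] cycloidal, h=25: full span → s += 25 → s = 31.0000
seg 3 [123.5°–159.5°] dwell: s stays 31.0000
seg 4 [159.5°–183.4°] uniform, h=12: θ=173° here. β=13.5, B=23.9. 12·13.5/23.9 = 6.7782 → s = 37.7782

37.7782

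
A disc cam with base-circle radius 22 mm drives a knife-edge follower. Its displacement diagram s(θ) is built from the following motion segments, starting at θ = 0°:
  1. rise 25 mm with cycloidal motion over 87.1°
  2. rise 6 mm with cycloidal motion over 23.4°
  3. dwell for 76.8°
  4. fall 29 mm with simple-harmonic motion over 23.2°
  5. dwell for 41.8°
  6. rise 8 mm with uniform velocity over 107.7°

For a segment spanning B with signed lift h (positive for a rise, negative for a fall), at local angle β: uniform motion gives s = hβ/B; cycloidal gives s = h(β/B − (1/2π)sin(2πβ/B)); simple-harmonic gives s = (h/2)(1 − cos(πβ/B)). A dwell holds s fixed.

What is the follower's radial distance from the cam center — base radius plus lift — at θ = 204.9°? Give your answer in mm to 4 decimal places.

seg 1 [0°–87.1°] cycloidal, h=25: full span → s += 25 → s = 25.0000
seg 2 [87.1°–110.5°] cycloidal, h=6: full span → s += 6 → s = 31.0000
seg 3 [110.5°–187.3°] dwell: s stays 31.0000
seg 4 [187.3°–210.5°] simple-harmonic, h=-29: θ=204.9° here. β=17.6, B=23.2. -29/2·(1 − cos(π·0.7586)) = -25.0269 → s = 5.9731
radial distance = base radius + s = 22 + 5.9731 = 27.9731

27.9731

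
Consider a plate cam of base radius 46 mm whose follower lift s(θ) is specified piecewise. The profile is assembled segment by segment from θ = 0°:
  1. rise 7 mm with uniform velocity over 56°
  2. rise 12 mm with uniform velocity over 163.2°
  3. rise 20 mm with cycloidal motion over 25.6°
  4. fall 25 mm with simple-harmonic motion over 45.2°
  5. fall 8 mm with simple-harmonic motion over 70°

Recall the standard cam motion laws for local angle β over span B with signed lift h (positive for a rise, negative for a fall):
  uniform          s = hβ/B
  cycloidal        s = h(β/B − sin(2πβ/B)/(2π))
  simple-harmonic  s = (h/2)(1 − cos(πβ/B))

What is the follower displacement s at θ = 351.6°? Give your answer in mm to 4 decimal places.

seg 1 [0°–56°] uniform, h=7: full span → s += 7 → s = 7.0000
seg 2 [56°–219.2°] uniform, h=12: full span → s += 12 → s = 19.0000
seg 3 [219.2°–244.8°] cycloidal, h=20: full span → s += 20 → s = 39.0000
seg 4 [244.8°–290°] simple-harmonic, h=-25: full span → s += -25 → s = 14.0000
seg 5 [290°–360°] simple-harmonic, h=-8: θ=351.6° here. β=61.6, B=70. -8/2·(1 − cos(π·0.8800)) = -7.7191 → s = 6.2809

6.2809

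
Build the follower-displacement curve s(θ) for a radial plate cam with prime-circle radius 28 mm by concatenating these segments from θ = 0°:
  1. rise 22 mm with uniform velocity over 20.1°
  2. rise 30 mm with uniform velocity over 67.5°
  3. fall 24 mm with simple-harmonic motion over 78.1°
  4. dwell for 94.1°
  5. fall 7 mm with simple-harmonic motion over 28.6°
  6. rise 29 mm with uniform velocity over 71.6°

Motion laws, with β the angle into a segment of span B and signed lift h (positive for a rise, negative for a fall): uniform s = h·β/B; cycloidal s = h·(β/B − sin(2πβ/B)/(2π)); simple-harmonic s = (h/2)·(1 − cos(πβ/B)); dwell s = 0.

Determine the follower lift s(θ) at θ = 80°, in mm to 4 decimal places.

seg 1 [0°–20.1°] uniform, h=22: full span → s += 22 → s = 22.0000
seg 2 [20.1°–87.6°] uniform, h=30: θ=80° here. β=59.9, B=67.5. 30·59.9/67.5 = 26.6222 → s = 48.6222

48.6222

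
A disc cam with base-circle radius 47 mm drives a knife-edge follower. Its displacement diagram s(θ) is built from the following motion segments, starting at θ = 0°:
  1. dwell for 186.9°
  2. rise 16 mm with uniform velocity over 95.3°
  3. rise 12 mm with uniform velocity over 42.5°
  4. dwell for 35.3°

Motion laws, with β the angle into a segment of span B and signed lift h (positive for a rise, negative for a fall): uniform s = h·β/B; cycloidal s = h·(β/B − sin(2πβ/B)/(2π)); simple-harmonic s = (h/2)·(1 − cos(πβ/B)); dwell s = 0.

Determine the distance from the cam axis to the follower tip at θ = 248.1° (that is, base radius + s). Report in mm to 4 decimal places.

seg 1 [0°–186.9°] dwell: s stays 0.0000
seg 2 [186.9°–282.2°] uniform, h=16: θ=248.1° here. β=61.2, B=95.3. 16·61.2/95.3 = 10.2749 → s = 10.2749
radial distance = base radius + s = 47 + 10.2749 = 57.2749

57.2749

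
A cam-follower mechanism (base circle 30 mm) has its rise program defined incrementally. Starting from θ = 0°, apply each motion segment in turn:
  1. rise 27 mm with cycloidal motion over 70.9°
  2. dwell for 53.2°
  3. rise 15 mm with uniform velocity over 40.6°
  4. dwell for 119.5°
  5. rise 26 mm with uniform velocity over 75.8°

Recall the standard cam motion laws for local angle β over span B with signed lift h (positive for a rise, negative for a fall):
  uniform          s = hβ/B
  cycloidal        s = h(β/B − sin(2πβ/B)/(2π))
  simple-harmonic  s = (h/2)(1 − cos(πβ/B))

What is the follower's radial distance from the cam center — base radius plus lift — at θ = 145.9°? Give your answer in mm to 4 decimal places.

seg 1 [0°–70.9°] cycloidal, h=27: full span → s += 27 → s = 27.0000
seg 2 [70.9°–124.1°] dwell: s stays 27.0000
seg 3 [124.1°–164.7°] uniform, h=15: θ=145.9° here. β=21.8, B=40.6. 15·21.8/40.6 = 8.0542 → s = 35.0542
radial distance = base radius + s = 30 + 35.0542 = 65.0542

65.0542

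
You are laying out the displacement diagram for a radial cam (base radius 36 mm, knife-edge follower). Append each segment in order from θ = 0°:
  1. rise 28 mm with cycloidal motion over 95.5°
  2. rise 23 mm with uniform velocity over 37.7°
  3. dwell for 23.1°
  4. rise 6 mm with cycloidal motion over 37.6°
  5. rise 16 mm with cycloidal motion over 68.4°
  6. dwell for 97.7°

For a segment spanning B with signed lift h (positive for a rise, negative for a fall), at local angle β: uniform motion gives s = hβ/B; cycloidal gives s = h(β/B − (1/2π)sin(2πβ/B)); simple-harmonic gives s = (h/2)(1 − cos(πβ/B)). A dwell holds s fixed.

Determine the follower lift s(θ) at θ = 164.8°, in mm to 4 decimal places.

seg 1 [0°–95.5°] cycloidal, h=28: full span → s += 28 → s = 28.0000
seg 2 [95.5°–133.2°] uniform, h=23: full span → s += 23 → s = 51.0000
seg 3 [133.2°–156.3°] dwell: s stays 51.0000
seg 4 [156.3°–193.9°] cycloidal, h=6: θ=164.8° here. β=8.5, B=37.6. 6·(0.2261 − sin(2π·0.2261)/(2π)) = 0.4122 → s = 51.4122

51.4122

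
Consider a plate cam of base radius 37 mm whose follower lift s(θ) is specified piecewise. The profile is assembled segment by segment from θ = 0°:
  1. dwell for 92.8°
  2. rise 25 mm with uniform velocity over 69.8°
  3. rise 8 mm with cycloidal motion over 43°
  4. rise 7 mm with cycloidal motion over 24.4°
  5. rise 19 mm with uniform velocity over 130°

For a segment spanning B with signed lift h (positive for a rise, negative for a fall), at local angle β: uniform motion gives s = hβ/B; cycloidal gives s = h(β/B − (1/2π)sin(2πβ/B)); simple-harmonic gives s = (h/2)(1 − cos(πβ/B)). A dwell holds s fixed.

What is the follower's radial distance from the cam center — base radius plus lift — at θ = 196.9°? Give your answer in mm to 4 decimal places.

seg 1 [0°–92.8°] dwell: s stays 0.0000
seg 2 [92.8°–162.6°] uniform, h=25: full span → s += 25 → s = 25.0000
seg 3 [162.6°–205.6°] cycloidal, h=8: θ=196.9° here. β=34.3, B=43. 8·(0.7977 − sin(2π·0.7977)/(2π)) = 7.5979 → s = 32.5979
radial distance = base radius + s = 37 + 32.5979 = 69.5979

69.5979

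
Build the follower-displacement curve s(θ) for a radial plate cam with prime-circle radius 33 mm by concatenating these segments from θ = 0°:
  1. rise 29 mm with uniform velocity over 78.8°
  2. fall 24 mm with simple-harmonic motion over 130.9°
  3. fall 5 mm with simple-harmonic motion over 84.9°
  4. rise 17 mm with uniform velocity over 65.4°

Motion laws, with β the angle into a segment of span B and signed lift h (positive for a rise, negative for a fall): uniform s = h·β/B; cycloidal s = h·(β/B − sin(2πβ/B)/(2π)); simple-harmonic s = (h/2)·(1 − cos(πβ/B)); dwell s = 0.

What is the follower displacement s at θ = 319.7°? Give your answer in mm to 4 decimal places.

seg 1 [0°–78.8°] uniform, h=29: full span → s += 29 → s = 29.0000
seg 2 [78.8°–209.7°] simple-harmonic, h=-24: full span → s += -24 → s = 5.0000
seg 3 [209.7°–294.6°] simple-harmonic, h=-5: full span → s += -5 → s = 0.0000
seg 4 [294.6°–360°] uniform, h=17: θ=319.7° here. β=25.1, B=65.4. 17·25.1/65.4 = 6.5245 → s = 6.5245

6.5245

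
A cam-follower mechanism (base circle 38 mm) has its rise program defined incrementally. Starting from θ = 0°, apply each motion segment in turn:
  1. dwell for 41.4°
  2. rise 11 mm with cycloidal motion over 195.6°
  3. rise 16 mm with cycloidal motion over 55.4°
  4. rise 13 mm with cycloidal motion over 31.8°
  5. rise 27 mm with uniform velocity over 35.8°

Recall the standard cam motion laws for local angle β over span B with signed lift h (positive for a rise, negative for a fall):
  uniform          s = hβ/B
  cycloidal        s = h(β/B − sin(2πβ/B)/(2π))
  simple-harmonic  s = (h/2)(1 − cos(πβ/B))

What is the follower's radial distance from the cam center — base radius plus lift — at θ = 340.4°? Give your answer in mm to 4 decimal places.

seg 1 [0°–41.4°] dwell: s stays 0.0000
seg 2 [41.4°–237°] cycloidal, h=11: full span → s += 11 → s = 11.0000
seg 3 [237°–292.4°] cycloidal, h=16: full span → s += 16 → s = 27.0000
seg 4 [292.4°–324.2°] cycloidal, h=13: full span → s += 13 → s = 40.0000
seg 5 [324.2°–360°] uniform, h=27: θ=340.4° here. β=16.2, B=35.8. 27·16.2/35.8 = 12.2179 → s = 52.2179
radial distance = base radius + s = 38 + 52.2179 = 90.2179

90.2179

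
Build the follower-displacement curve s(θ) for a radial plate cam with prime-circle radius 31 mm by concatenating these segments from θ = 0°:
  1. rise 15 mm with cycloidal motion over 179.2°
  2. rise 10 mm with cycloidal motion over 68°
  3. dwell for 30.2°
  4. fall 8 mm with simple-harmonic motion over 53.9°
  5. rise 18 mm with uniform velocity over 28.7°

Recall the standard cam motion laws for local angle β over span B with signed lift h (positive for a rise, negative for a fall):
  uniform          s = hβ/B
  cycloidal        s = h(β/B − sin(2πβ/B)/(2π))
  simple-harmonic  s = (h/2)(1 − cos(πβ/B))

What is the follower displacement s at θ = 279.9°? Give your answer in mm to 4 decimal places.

seg 1 [0°–179.2°] cycloidal, h=15: full span → s += 15 → s = 15.0000
seg 2 [179.2°–247.2°] cycloidal, h=10: full span → s += 10 → s = 25.0000
seg 3 [247.2°–277.4°] dwell: s stays 25.0000
seg 4 [277.4°–331.3°] simple-harmonic, h=-8: θ=279.9° here. β=2.5, B=53.9. -8/2·(1 − cos(π·0.0464)) = -0.0424 → s = 24.9576

24.9576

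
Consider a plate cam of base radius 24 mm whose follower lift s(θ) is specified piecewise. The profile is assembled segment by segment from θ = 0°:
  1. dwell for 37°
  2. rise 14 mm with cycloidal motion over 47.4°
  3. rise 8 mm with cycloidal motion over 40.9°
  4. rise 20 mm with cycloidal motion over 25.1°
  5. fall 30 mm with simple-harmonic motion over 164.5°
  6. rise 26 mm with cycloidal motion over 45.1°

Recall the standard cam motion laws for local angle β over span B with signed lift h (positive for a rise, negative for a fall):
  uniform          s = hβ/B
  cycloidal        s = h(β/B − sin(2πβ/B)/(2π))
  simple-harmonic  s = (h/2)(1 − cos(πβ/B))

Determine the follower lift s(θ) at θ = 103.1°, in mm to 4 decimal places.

seg 1 [0°–37°] dwell: s stays 0.0000
seg 2 [37°–84.4°] cycloidal, h=14: full span → s += 14 → s = 14.0000
seg 3 [84.4°–125.3°] cycloidal, h=8: θ=103.1° here. β=18.7, B=40.9. 8·(0.4572 − sin(2π·0.4572)/(2π)) = 3.3195 → s = 17.3195

17.3195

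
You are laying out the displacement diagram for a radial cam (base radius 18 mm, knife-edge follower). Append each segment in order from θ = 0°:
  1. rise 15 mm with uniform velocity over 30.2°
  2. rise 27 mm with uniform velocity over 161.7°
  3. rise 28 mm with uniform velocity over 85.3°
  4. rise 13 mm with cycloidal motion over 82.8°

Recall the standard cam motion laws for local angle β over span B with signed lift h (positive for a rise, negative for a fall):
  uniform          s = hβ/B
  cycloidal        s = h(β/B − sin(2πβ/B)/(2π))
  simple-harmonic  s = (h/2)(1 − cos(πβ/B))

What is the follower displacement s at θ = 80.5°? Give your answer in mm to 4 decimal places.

seg 1 [0°–30.2°] uniform, h=15: full span → s += 15 → s = 15.0000
seg 2 [30.2°–191.9°] uniform, h=27: θ=80.5° here. β=50.3, B=161.7. 27·50.3/161.7 = 8.3989 → s = 23.3989

23.3989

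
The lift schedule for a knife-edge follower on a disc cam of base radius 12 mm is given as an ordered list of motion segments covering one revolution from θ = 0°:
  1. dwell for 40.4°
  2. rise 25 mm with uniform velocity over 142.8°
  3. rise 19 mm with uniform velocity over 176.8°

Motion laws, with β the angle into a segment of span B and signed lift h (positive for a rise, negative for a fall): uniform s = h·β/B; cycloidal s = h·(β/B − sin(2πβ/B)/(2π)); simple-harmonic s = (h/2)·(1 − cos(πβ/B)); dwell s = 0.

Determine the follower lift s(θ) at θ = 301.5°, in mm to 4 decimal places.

seg 1 [0°–40.4°] dwell: s stays 0.0000
seg 2 [40.4°–183.2°] uniform, h=25: full span → s += 25 → s = 25.0000
seg 3 [183.2°–360°] uniform, h=19: θ=301.5° here. β=118.3, B=176.8. 19·118.3/176.8 = 12.7132 → s = 37.7132

37.7132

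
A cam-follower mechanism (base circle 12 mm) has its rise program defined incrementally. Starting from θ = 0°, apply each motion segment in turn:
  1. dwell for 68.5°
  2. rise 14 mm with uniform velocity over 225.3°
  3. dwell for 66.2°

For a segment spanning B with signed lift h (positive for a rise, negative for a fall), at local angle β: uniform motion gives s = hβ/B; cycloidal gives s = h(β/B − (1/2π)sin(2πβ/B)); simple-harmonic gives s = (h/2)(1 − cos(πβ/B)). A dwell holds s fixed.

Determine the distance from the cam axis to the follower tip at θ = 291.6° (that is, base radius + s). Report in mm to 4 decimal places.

seg 1 [0°–68.5°] dwell: s stays 0.0000
seg 2 [68.5°–293.8°] uniform, h=14: θ=291.6° here. β=223.1, B=225.3. 14·223.1/225.3 = 13.8633 → s = 13.8633
radial distance = base radius + s = 12 + 13.8633 = 25.8633

25.8633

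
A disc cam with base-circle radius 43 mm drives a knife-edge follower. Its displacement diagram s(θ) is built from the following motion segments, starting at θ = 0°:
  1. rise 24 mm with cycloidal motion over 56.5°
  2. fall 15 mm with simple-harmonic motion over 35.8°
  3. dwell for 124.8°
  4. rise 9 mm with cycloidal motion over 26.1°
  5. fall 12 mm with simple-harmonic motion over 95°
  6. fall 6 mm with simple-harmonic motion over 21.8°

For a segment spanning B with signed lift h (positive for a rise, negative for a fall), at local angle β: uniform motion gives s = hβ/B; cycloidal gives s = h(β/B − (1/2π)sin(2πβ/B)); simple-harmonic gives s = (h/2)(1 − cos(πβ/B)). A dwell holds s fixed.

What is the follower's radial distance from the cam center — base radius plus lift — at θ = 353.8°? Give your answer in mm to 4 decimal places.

seg 1 [0°–56.5°] cycloidal, h=24: full span → s += 24 → s = 24.0000
seg 2 [56.5°–92.3°] simple-harmonic, h=-15: full span → s += -15 → s = 9.0000
seg 3 [92.3°–217.1°] dwell: s stays 9.0000
seg 4 [217.1°–243.2°] cycloidal, h=9: full span → s += 9 → s = 18.0000
seg 5 [243.2°–338.2°] simple-harmonic, h=-12: full span → s += -12 → s = 6.0000
seg 6 [338.2°–360°] simple-harmonic, h=-6: θ=353.8° here. β=15.6, B=21.8. -6/2·(1 − cos(π·0.7156)) = -4.8801 → s = 1.1199
radial distance = base radius + s = 43 + 1.1199 = 44.1199

44.1199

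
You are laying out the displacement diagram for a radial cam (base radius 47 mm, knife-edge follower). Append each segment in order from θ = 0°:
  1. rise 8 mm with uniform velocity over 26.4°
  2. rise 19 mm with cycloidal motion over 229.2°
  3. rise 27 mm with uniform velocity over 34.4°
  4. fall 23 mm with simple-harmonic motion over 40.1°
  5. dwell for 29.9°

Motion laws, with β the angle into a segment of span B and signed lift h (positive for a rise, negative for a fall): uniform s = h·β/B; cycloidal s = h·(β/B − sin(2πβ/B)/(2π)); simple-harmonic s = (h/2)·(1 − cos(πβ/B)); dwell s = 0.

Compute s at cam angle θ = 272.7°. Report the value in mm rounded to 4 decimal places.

seg 1 [0°–26.4°] uniform, h=8: full span → s += 8 → s = 8.0000
seg 2 [26.4°–255.6°] cycloidal, h=19: full span → s += 19 → s = 27.0000
seg 3 [255.6°–290°] uniform, h=27: θ=272.7° here. β=17.1, B=34.4. 27·17.1/34.4 = 13.4215 → s = 40.4215

40.4215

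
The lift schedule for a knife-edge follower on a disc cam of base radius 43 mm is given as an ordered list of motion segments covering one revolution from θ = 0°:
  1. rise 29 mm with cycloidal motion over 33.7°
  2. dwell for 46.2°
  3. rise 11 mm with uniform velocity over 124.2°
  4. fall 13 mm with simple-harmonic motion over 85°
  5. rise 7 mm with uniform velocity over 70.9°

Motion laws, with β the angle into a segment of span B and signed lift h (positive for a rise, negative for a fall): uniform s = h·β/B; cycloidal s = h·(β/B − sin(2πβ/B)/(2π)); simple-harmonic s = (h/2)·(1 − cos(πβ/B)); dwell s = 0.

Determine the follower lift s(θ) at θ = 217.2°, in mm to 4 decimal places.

seg 1 [0°–33.7°] cycloidal, h=29: full span → s += 29 → s = 29.0000
seg 2 [33.7°–79.9°] dwell: s stays 29.0000
seg 3 [79.9°–204.1°] uniform, h=11: full span → s += 11 → s = 40.0000
seg 4 [204.1°–289.1°] simple-harmonic, h=-13: θ=217.2° here. β=13.1, B=85. -13/2·(1 − cos(π·0.1541)) = -0.7471 → s = 39.2529

39.2529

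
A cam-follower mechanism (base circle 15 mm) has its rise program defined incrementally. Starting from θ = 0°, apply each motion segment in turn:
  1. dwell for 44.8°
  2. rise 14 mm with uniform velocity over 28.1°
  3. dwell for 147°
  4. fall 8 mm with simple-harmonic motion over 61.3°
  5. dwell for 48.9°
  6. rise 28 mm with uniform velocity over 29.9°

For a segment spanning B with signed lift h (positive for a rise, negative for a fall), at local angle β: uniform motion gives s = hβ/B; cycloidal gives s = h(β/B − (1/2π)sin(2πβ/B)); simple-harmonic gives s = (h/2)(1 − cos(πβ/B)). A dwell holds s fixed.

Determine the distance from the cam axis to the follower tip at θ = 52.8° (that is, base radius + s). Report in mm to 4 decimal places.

seg 1 [0°–44.8°] dwell: s stays 0.0000
seg 2 [44.8°–72.9°] uniform, h=14: θ=52.8° here. β=8, B=28.1. 14·8/28.1 = 3.9858 → s = 3.9858
radial distance = base radius + s = 15 + 3.9858 = 18.9858

18.9858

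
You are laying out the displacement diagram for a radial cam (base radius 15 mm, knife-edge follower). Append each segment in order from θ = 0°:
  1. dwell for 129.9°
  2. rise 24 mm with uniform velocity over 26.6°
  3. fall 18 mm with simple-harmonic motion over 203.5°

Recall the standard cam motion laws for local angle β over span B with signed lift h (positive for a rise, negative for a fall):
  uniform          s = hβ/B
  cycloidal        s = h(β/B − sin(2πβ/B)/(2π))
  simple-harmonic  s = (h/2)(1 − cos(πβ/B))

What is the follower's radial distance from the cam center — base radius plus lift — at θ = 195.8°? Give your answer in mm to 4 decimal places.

seg 1 [0°–129.9°] dwell: s stays 0.0000
seg 2 [129.9°–156.5°] uniform, h=24: full span → s += 24 → s = 24.0000
seg 3 [156.5°–360°] simple-harmonic, h=-18: θ=195.8° here. β=39.3, B=203.5. -18/2·(1 − cos(π·0.1931)) = -1.6062 → s = 22.3938
radial distance = base radius + s = 15 + 22.3938 = 37.3938

37.3938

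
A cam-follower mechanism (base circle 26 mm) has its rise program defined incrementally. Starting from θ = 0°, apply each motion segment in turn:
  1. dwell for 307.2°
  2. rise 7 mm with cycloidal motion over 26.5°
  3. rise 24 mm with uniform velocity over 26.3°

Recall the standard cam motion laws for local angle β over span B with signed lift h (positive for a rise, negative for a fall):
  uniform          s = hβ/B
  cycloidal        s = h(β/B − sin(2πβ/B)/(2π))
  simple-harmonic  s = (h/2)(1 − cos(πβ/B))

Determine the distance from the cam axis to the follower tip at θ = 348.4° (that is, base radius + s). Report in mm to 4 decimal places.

seg 1 [0°–307.2°] dwell: s stays 0.0000
seg 2 [307.2°–333.7°] cycloidal, h=7: full span → s += 7 → s = 7.0000
seg 3 [333.7°–360°] uniform, h=24: θ=348.4° here. β=14.7, B=26.3. 24·14.7/26.3 = 13.4144 → s = 20.4144
radial distance = base radius + s = 26 + 20.4144 = 46.4144

46.4144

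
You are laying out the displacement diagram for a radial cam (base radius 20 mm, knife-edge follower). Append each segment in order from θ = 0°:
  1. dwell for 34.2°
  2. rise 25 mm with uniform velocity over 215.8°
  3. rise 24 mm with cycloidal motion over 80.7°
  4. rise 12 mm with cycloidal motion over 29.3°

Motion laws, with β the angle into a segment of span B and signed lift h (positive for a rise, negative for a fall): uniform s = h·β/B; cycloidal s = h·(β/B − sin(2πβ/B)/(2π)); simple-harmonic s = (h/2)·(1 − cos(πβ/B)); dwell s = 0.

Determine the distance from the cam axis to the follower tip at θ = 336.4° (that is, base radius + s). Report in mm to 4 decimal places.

seg 1 [0°–34.2°] dwell: s stays 0.0000
seg 2 [34.2°–250°] uniform, h=25: full span → s += 25 → s = 25.0000
seg 3 [250°–330.7°] cycloidal, h=24: full span → s += 24 → s = 49.0000
seg 4 [330.7°–360°] cycloidal, h=12: θ=336.4° here. β=5.7, B=29.3. 12·(0.1945 − sin(2π·0.1945)/(2π)) = 0.5394 → s = 49.5394
radial distance = base radius + s = 20 + 49.5394 = 69.5394

69.5394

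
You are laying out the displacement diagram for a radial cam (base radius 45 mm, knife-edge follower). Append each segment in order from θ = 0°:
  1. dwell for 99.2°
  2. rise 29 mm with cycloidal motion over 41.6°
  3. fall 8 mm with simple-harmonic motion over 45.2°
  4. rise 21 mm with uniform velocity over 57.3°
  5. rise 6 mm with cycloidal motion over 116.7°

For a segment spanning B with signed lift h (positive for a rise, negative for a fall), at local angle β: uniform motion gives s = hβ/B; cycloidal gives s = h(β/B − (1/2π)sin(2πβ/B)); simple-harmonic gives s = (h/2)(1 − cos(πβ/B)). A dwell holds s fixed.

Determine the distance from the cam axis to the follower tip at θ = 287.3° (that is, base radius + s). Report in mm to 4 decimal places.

seg 1 [0°–99.2°] dwell: s stays 0.0000
seg 2 [99.2°–140.8°] cycloidal, h=29: full span → s += 29 → s = 29.0000
seg 3 [140.8°–186°] simple-harmonic, h=-8: full span → s += -8 → s = 21.0000
seg 4 [186°–243.3°] uniform, h=21: full span → s += 21 → s = 42.0000
seg 5 [243.3°–360°] cycloidal, h=6: θ=287.3° here. β=44, B=116.7. 6·(0.3770 − sin(2π·0.3770)/(2π)) = 1.5957 → s = 43.5957
radial distance = base radius + s = 45 + 43.5957 = 88.5957

88.5957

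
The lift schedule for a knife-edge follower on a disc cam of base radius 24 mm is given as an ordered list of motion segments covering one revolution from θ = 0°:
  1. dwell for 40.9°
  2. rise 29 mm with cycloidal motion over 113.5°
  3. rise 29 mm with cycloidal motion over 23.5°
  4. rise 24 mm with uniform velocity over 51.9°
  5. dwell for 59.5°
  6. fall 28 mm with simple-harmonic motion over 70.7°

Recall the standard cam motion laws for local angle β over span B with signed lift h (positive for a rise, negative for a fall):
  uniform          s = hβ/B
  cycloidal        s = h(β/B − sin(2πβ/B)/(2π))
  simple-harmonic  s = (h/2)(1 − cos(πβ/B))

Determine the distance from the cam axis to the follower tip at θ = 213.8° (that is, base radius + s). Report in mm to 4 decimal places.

seg 1 [0°–40.9°] dwell: s stays 0.0000
seg 2 [40.9°–154.4°] cycloidal, h=29: full span → s += 29 → s = 29.0000
seg 3 [154.4°–177.9°] cycloidal, h=29: full span → s += 29 → s = 58.0000
seg 4 [177.9°–229.8°] uniform, h=24: θ=213.8° here. β=35.9, B=51.9. 24·35.9/51.9 = 16.6012 → s = 74.6012
radial distance = base radius + s = 24 + 74.6012 = 98.6012

98.6012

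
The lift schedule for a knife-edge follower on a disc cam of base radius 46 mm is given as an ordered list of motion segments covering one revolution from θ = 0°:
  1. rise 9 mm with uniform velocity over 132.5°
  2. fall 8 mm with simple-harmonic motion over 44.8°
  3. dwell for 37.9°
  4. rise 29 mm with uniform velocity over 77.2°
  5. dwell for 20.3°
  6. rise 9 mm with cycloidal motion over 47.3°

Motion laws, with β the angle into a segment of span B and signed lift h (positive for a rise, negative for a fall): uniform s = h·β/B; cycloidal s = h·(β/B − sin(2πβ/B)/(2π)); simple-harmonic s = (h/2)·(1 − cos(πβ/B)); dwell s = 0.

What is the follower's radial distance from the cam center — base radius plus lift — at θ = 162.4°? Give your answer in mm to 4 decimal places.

seg 1 [0°–132.5°] uniform, h=9: full span → s += 9 → s = 9.0000
seg 2 [132.5°–177.3°] simple-harmonic, h=-8: θ=162.4° here. β=29.9, B=44.8. -8/2·(1 − cos(π·0.6674)) = -6.0081 → s = 2.9919
radial distance = base radius + s = 46 + 2.9919 = 48.9919

48.9919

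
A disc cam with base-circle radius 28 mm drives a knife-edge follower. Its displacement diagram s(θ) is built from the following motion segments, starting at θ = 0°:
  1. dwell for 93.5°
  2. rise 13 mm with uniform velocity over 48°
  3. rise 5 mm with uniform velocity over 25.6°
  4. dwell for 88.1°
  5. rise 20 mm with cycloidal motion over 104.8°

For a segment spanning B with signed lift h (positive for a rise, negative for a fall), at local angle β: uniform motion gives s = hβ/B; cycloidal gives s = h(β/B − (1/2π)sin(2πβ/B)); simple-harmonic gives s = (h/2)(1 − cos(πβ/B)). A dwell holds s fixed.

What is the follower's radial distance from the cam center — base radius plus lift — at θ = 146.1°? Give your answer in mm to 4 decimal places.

seg 1 [0°–93.5°] dwell: s stays 0.0000
seg 2 [93.5°–141.5°] uniform, h=13: full span → s += 13 → s = 13.0000
seg 3 [141.5°–167.1°] uniform, h=5: θ=146.1° here. β=4.6, B=25.6. 5·4.6/25.6 = 0.8984 → s = 13.8984
radial distance = base radius + s = 28 + 13.8984 = 41.8984

41.8984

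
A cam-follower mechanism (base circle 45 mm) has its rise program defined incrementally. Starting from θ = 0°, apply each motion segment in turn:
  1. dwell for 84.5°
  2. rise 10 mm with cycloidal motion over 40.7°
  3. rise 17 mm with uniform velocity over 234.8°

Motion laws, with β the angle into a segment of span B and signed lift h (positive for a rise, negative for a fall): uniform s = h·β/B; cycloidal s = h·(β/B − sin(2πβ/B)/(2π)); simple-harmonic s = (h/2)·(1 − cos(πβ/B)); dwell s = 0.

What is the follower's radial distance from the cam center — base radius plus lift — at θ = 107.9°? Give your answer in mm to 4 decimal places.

seg 1 [0°–84.5°] dwell: s stays 0.0000
seg 2 [84.5°–125.2°] cycloidal, h=10: θ=107.9° here. β=23.4, B=40.7. 10·(0.5749 − sin(2π·0.5749)/(2π)) = 6.4714 → s = 6.4714
radial distance = base radius + s = 45 + 6.4714 = 51.4714

51.4714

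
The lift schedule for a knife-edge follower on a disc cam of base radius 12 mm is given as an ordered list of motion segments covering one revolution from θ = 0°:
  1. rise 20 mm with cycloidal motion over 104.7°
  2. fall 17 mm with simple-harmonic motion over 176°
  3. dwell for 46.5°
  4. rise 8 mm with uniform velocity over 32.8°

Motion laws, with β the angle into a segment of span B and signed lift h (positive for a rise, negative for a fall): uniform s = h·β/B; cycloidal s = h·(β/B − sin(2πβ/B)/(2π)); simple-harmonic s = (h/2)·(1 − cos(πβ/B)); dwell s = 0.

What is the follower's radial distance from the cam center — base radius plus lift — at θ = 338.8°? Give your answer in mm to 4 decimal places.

seg 1 [0°–104.7°] cycloidal, h=20: full span → s += 20 → s = 20.0000
seg 2 [104.7°–280.7°] simple-harmonic, h=-17: full span → s += -17 → s = 3.0000
seg 3 [280.7°–327.2°] dwell: s stays 3.0000
seg 4 [327.2°–360°] uniform, h=8: θ=338.8° here. β=11.6, B=32.8. 8·11.6/32.8 = 2.8293 → s = 5.8293
radial distance = base radius + s = 12 + 5.8293 = 17.8293

17.8293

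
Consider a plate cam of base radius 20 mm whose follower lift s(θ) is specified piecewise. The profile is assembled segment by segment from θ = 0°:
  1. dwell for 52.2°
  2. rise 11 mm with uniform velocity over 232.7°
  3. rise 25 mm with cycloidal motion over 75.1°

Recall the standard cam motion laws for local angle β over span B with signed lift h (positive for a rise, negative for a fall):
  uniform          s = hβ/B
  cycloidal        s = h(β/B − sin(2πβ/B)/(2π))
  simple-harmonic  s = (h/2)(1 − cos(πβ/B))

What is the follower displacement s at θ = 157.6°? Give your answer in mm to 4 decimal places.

seg 1 [0°–52.2°] dwell: s stays 0.0000
seg 2 [52.2°–284.9°] uniform, h=11: θ=157.6° here. β=105.4, B=232.7. 11·105.4/232.7 = 4.9824 → s = 4.9824

4.9824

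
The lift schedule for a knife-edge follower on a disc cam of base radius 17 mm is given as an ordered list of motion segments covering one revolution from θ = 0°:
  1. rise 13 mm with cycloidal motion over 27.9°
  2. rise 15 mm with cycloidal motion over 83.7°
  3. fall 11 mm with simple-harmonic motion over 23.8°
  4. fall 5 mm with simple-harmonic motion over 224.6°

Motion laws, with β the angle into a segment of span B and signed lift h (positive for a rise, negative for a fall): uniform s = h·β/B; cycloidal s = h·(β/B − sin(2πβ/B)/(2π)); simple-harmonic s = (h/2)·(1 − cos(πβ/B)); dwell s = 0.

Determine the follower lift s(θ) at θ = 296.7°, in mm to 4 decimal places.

seg 1 [0°–27.9°] cycloidal, h=13: full span → s += 13 → s = 13.0000
seg 2 [27.9°–111.6°] cycloidal, h=15: full span → s += 15 → s = 28.0000
seg 3 [111.6°–135.4°] simple-harmonic, h=-11: full span → s += -11 → s = 17.0000
seg 4 [135.4°–360°] simple-harmonic, h=-5: θ=296.7° here. β=161.3, B=224.6. -5/2·(1 − cos(π·0.7182)) = -4.0824 → s = 12.9176

12.9176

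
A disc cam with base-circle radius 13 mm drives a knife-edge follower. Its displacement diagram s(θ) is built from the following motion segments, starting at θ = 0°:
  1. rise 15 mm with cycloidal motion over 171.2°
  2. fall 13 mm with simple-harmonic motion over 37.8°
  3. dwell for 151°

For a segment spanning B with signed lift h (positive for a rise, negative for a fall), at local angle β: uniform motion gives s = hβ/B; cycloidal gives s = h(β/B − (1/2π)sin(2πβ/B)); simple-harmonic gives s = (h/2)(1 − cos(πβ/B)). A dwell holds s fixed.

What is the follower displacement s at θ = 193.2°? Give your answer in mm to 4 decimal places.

seg 1 [0°–171.2°] cycloidal, h=15: full span → s += 15 → s = 15.0000
seg 2 [171.2°–209°] simple-harmonic, h=-13: θ=193.2° here. β=22, B=37.8. -13/2·(1 − cos(π·0.5820)) = -8.1562 → s = 6.8438

6.8438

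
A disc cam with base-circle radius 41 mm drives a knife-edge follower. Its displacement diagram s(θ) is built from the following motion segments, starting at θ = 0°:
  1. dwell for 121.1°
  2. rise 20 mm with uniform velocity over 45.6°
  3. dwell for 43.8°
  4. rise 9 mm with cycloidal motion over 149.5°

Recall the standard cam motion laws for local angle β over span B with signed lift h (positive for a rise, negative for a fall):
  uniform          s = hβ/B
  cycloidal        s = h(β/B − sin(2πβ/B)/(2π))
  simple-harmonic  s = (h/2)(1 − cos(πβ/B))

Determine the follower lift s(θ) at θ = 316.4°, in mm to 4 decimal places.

seg 1 [0°–121.1°] dwell: s stays 0.0000
seg 2 [121.1°–166.7°] uniform, h=20: full span → s += 20 → s = 20.0000
seg 3 [166.7°–210.5°] dwell: s stays 20.0000
seg 4 [210.5°–360°] cycloidal, h=9: θ=316.4° here. β=105.9, B=149.5. 9·(0.7084 − sin(2π·0.7084)/(2π)) = 7.7589 → s = 27.7589

27.7589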